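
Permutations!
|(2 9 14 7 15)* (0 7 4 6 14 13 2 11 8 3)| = 6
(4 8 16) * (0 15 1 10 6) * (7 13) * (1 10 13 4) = [15, 13, 2, 3, 8, 5, 0, 4, 16, 9, 6, 11, 12, 7, 14, 10, 1] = (0 15 10 6)(1 13 7 4 8 16)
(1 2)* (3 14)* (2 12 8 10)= (1 12 8 10 2)(3 14)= [0, 12, 1, 14, 4, 5, 6, 7, 10, 9, 2, 11, 8, 13, 3]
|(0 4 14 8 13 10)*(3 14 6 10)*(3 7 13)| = |(0 4 6 10)(3 14 8)(7 13)| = 12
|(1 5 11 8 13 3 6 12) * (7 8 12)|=|(1 5 11 12)(3 6 7 8 13)|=20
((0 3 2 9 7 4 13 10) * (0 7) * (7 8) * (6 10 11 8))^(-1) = (0 9 2 3)(4 7 8 11 13)(6 10)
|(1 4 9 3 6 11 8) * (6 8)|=|(1 4 9 3 8)(6 11)|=10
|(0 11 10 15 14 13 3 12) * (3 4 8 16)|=|(0 11 10 15 14 13 4 8 16 3 12)|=11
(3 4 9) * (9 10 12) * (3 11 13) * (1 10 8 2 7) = (1 10 12 9 11 13 3 4 8 2 7) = [0, 10, 7, 4, 8, 5, 6, 1, 2, 11, 12, 13, 9, 3]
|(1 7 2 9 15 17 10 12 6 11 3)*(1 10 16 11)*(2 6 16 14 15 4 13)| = |(1 7 6)(2 9 4 13)(3 10 12 16 11)(14 15 17)| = 60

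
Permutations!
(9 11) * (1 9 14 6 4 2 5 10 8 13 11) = (1 9)(2 5 10 8 13 11 14 6 4) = [0, 9, 5, 3, 2, 10, 4, 7, 13, 1, 8, 14, 12, 11, 6]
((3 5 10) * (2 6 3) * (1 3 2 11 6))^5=((1 3 5 10 11 6 2))^5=(1 6 10 3 2 11 5)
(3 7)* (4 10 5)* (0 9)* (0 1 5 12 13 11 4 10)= (0 9 1 5 10 12 13 11 4)(3 7)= [9, 5, 2, 7, 0, 10, 6, 3, 8, 1, 12, 4, 13, 11]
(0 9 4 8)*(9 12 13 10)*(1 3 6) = (0 12 13 10 9 4 8)(1 3 6) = [12, 3, 2, 6, 8, 5, 1, 7, 0, 4, 9, 11, 13, 10]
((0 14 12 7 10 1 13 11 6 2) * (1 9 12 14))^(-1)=(14)(0 2 6 11 13 1)(7 12 9 10)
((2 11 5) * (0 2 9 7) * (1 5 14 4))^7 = ((0 2 11 14 4 1 5 9 7))^7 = (0 9 1 14 2 7 5 4 11)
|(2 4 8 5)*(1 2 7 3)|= |(1 2 4 8 5 7 3)|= 7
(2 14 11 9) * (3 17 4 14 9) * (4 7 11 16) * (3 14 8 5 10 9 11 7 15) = (2 11 14 16 4 8 5 10 9)(3 17 15) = [0, 1, 11, 17, 8, 10, 6, 7, 5, 2, 9, 14, 12, 13, 16, 3, 4, 15]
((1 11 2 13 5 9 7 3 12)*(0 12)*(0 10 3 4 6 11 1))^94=(2 6 7 5)(4 9 13 11)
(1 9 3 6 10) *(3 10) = (1 9 10)(3 6) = [0, 9, 2, 6, 4, 5, 3, 7, 8, 10, 1]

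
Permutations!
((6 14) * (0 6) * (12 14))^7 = (0 14 12 6)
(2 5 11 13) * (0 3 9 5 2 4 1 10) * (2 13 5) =[3, 10, 13, 9, 1, 11, 6, 7, 8, 2, 0, 5, 12, 4] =(0 3 9 2 13 4 1 10)(5 11)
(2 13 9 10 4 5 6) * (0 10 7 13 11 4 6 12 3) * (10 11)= (0 11 4 5 12 3)(2 10 6)(7 13 9)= [11, 1, 10, 0, 5, 12, 2, 13, 8, 7, 6, 4, 3, 9]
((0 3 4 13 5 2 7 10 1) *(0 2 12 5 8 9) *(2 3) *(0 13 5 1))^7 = ((0 2 7 10)(1 3 4 5 12)(8 9 13))^7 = (0 10 7 2)(1 4 12 3 5)(8 9 13)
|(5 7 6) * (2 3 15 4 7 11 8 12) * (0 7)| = |(0 7 6 5 11 8 12 2 3 15 4)| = 11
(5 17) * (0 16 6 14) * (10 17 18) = (0 16 6 14)(5 18 10 17) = [16, 1, 2, 3, 4, 18, 14, 7, 8, 9, 17, 11, 12, 13, 0, 15, 6, 5, 10]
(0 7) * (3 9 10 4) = (0 7)(3 9 10 4) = [7, 1, 2, 9, 3, 5, 6, 0, 8, 10, 4]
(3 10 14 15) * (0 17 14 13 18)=(0 17 14 15 3 10 13 18)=[17, 1, 2, 10, 4, 5, 6, 7, 8, 9, 13, 11, 12, 18, 15, 3, 16, 14, 0]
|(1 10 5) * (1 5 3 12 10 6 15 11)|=|(1 6 15 11)(3 12 10)|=12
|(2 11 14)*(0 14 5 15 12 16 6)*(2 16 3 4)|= 28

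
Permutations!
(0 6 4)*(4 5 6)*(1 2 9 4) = (0 1 2 9 4)(5 6) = [1, 2, 9, 3, 0, 6, 5, 7, 8, 4]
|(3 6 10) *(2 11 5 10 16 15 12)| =9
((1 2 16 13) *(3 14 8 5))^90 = (1 16)(2 13)(3 8)(5 14)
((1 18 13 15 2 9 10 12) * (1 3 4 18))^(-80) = (2 9 10 12 3 4 18 13 15)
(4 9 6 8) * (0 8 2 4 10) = [8, 1, 4, 3, 9, 5, 2, 7, 10, 6, 0] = (0 8 10)(2 4 9 6)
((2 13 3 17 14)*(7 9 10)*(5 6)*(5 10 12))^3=(2 17 13 14 3)(5 7)(6 9)(10 12)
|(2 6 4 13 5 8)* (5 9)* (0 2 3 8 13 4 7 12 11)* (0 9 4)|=|(0 2 6 7 12 11 9 5 13 4)(3 8)|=10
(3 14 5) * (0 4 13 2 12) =[4, 1, 12, 14, 13, 3, 6, 7, 8, 9, 10, 11, 0, 2, 5] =(0 4 13 2 12)(3 14 5)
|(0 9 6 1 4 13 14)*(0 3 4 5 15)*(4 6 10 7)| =|(0 9 10 7 4 13 14 3 6 1 5 15)| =12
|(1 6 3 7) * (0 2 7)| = |(0 2 7 1 6 3)| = 6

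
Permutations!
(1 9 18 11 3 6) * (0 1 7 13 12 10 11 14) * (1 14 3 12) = (0 14)(1 9 18 3 6 7 13)(10 11 12) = [14, 9, 2, 6, 4, 5, 7, 13, 8, 18, 11, 12, 10, 1, 0, 15, 16, 17, 3]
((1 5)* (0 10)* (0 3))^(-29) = (0 10 3)(1 5)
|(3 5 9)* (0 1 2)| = |(0 1 2)(3 5 9)| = 3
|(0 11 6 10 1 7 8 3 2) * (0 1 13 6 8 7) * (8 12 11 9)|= |(0 9 8 3 2 1)(6 10 13)(11 12)|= 6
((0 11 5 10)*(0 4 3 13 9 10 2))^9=(0 11 5 2)(3 4 10 9 13)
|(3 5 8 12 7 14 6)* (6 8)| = |(3 5 6)(7 14 8 12)| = 12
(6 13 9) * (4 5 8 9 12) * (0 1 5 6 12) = [1, 5, 2, 3, 6, 8, 13, 7, 9, 12, 10, 11, 4, 0] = (0 1 5 8 9 12 4 6 13)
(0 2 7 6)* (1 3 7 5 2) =(0 1 3 7 6)(2 5) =[1, 3, 5, 7, 4, 2, 0, 6]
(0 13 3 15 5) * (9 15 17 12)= (0 13 3 17 12 9 15 5)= [13, 1, 2, 17, 4, 0, 6, 7, 8, 15, 10, 11, 9, 3, 14, 5, 16, 12]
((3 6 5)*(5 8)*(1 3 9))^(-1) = (1 9 5 8 6 3)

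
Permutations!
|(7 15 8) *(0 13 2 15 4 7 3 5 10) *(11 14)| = |(0 13 2 15 8 3 5 10)(4 7)(11 14)| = 8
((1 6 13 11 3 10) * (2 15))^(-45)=(1 11)(2 15)(3 6)(10 13)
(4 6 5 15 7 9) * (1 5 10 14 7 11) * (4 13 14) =[0, 5, 2, 3, 6, 15, 10, 9, 8, 13, 4, 1, 12, 14, 7, 11] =(1 5 15 11)(4 6 10)(7 9 13 14)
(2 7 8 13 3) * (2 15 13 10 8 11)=(2 7 11)(3 15 13)(8 10)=[0, 1, 7, 15, 4, 5, 6, 11, 10, 9, 8, 2, 12, 3, 14, 13]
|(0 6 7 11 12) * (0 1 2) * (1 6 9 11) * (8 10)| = 8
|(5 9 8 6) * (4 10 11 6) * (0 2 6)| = |(0 2 6 5 9 8 4 10 11)| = 9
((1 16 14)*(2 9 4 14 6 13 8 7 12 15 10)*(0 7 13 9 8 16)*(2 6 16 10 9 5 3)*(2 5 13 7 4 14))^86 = ((16)(0 4 2 8 7 12 15 9 14 1)(3 5)(6 13 10))^86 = (16)(0 15 2 14 7)(1 12 4 9 8)(6 10 13)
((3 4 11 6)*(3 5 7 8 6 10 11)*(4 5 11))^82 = ((3 5 7 8 6 11 10 4))^82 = (3 7 6 10)(4 5 8 11)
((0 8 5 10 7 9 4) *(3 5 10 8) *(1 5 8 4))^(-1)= (0 4 5 1 9 7 10 8 3)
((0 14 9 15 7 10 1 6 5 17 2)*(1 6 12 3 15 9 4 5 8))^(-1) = ((0 14 4 5 17 2)(1 12 3 15 7 10 6 8))^(-1) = (0 2 17 5 4 14)(1 8 6 10 7 15 3 12)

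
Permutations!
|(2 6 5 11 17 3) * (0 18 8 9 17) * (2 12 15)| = 12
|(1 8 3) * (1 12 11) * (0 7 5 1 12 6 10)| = |(0 7 5 1 8 3 6 10)(11 12)| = 8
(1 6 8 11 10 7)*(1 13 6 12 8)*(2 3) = (1 12 8 11 10 7 13 6)(2 3) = [0, 12, 3, 2, 4, 5, 1, 13, 11, 9, 7, 10, 8, 6]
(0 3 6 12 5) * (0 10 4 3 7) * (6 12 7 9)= [9, 1, 2, 12, 3, 10, 7, 0, 8, 6, 4, 11, 5]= (0 9 6 7)(3 12 5 10 4)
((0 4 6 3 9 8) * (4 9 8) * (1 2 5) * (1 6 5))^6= (0 8 3 6 5 4 9)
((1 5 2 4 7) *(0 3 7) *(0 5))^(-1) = ((0 3 7 1)(2 4 5))^(-1) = (0 1 7 3)(2 5 4)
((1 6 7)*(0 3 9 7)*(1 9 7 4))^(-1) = (0 6 1 4 9 7 3)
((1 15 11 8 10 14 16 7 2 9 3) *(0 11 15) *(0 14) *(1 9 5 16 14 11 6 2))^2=(0 2 16 1 8)(5 7 11 10 6)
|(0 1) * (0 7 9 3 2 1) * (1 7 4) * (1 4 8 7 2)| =5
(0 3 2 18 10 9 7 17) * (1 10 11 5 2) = (0 3 1 10 9 7 17)(2 18 11 5) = [3, 10, 18, 1, 4, 2, 6, 17, 8, 7, 9, 5, 12, 13, 14, 15, 16, 0, 11]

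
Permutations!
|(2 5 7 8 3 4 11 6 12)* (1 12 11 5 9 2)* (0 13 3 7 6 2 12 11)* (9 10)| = |(0 13 3 4 5 6)(1 11 2 10 9 12)(7 8)| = 6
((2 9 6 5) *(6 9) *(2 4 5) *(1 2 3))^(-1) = ((9)(1 2 6 3)(4 5))^(-1) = (9)(1 3 6 2)(4 5)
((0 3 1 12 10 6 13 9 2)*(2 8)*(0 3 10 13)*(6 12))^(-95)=(0 8)(1 13)(2 10)(3 12)(6 9)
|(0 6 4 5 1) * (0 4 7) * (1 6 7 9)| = |(0 7)(1 4 5 6 9)| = 10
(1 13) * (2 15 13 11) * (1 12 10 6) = [0, 11, 15, 3, 4, 5, 1, 7, 8, 9, 6, 2, 10, 12, 14, 13] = (1 11 2 15 13 12 10 6)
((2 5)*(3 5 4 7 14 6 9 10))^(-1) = (2 5 3 10 9 6 14 7 4)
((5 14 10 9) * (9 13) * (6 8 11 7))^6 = (5 14 10 13 9)(6 11)(7 8)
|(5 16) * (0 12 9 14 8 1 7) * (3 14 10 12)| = |(0 3 14 8 1 7)(5 16)(9 10 12)| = 6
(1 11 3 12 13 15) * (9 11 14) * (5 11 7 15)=(1 14 9 7 15)(3 12 13 5 11)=[0, 14, 2, 12, 4, 11, 6, 15, 8, 7, 10, 3, 13, 5, 9, 1]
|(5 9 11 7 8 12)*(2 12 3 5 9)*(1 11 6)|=|(1 11 7 8 3 5 2 12 9 6)|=10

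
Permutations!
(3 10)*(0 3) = (0 3 10) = [3, 1, 2, 10, 4, 5, 6, 7, 8, 9, 0]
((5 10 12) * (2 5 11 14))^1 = (2 5 10 12 11 14)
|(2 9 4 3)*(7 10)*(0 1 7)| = |(0 1 7 10)(2 9 4 3)| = 4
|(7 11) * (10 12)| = 2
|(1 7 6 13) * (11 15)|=|(1 7 6 13)(11 15)|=4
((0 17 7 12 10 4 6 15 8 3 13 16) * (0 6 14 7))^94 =((0 17)(3 13 16 6 15 8)(4 14 7 12 10))^94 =(17)(3 15 16)(4 10 12 7 14)(6 13 8)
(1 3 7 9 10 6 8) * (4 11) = (1 3 7 9 10 6 8)(4 11) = [0, 3, 2, 7, 11, 5, 8, 9, 1, 10, 6, 4]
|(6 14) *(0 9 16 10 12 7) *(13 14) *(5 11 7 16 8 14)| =9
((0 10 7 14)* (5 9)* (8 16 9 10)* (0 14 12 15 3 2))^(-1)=(0 2 3 15 12 7 10 5 9 16 8)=((0 8 16 9 5 10 7 12 15 3 2))^(-1)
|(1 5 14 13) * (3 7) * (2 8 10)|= 12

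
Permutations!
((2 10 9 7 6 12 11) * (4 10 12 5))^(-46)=(2 11 12)(4 9 6)(5 10 7)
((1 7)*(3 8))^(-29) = ((1 7)(3 8))^(-29) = (1 7)(3 8)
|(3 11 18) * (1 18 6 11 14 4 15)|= 6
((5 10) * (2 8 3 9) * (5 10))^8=((10)(2 8 3 9))^8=(10)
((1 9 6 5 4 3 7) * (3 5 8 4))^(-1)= (1 7 3 5 4 8 6 9)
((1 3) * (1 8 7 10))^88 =((1 3 8 7 10))^88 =(1 7 3 10 8)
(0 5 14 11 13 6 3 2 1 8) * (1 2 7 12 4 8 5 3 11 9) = (0 3 7 12 4 8)(1 5 14 9)(6 11 13) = [3, 5, 2, 7, 8, 14, 11, 12, 0, 1, 10, 13, 4, 6, 9]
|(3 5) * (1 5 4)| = 4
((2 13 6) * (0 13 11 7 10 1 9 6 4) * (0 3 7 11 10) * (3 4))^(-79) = (0 13 3 7)(1 9 6 2 10)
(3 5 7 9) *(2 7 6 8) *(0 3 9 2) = (9)(0 3 5 6 8)(2 7) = [3, 1, 7, 5, 4, 6, 8, 2, 0, 9]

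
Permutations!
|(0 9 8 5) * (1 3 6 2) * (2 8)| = |(0 9 2 1 3 6 8 5)| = 8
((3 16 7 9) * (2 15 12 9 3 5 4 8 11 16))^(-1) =((2 15 12 9 5 4 8 11 16 7 3))^(-1) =(2 3 7 16 11 8 4 5 9 12 15)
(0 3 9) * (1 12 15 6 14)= (0 3 9)(1 12 15 6 14)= [3, 12, 2, 9, 4, 5, 14, 7, 8, 0, 10, 11, 15, 13, 1, 6]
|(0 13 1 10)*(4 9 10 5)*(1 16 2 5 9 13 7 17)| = |(0 7 17 1 9 10)(2 5 4 13 16)| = 30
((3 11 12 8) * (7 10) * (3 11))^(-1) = ((7 10)(8 11 12))^(-1) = (7 10)(8 12 11)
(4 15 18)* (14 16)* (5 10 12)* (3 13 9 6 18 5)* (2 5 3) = (2 5 10 12)(3 13 9 6 18 4 15)(14 16) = [0, 1, 5, 13, 15, 10, 18, 7, 8, 6, 12, 11, 2, 9, 16, 3, 14, 17, 4]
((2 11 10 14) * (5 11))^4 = (2 14 10 11 5)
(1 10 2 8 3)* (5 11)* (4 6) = (1 10 2 8 3)(4 6)(5 11) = [0, 10, 8, 1, 6, 11, 4, 7, 3, 9, 2, 5]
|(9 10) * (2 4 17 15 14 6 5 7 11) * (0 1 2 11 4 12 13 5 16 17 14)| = |(0 1 2 12 13 5 7 4 14 6 16 17 15)(9 10)| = 26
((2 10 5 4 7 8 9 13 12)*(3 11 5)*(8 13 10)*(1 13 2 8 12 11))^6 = ((1 13 11 5 4 7 2 12 8 9 10 3))^6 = (1 2)(3 7)(4 10)(5 9)(8 11)(12 13)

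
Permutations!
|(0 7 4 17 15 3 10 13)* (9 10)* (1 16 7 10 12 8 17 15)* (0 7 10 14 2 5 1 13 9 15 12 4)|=|(0 14 2 5 1 16 10 9 4 12 8 17 13 7)(3 15)|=14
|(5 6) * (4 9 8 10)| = |(4 9 8 10)(5 6)| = 4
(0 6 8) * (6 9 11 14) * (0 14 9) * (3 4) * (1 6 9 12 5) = (1 6 8 14 9 11 12 5)(3 4) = [0, 6, 2, 4, 3, 1, 8, 7, 14, 11, 10, 12, 5, 13, 9]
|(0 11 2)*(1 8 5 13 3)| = 15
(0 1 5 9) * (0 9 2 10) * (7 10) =[1, 5, 7, 3, 4, 2, 6, 10, 8, 9, 0] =(0 1 5 2 7 10)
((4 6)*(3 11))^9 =(3 11)(4 6)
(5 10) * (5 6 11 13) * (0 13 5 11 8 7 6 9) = (0 13 11 5 10 9)(6 8 7) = [13, 1, 2, 3, 4, 10, 8, 6, 7, 0, 9, 5, 12, 11]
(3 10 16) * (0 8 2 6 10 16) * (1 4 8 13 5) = (0 13 5 1 4 8 2 6 10)(3 16) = [13, 4, 6, 16, 8, 1, 10, 7, 2, 9, 0, 11, 12, 5, 14, 15, 3]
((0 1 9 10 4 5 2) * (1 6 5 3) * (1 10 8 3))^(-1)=(0 2 5 6)(1 4 10 3 8 9)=((0 6 5 2)(1 9 8 3 10 4))^(-1)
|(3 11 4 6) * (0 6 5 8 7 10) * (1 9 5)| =11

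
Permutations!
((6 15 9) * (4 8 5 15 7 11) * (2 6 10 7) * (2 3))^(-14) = ((2 6 3)(4 8 5 15 9 10 7 11))^(-14) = (2 6 3)(4 5 9 7)(8 15 10 11)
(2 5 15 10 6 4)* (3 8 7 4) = (2 5 15 10 6 3 8 7 4) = [0, 1, 5, 8, 2, 15, 3, 4, 7, 9, 6, 11, 12, 13, 14, 10]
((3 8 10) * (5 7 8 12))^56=((3 12 5 7 8 10))^56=(3 5 8)(7 10 12)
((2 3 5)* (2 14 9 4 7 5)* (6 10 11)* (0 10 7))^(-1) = (0 4 9 14 5 7 6 11 10)(2 3)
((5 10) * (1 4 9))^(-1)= (1 9 4)(5 10)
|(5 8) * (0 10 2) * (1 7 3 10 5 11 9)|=|(0 5 8 11 9 1 7 3 10 2)|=10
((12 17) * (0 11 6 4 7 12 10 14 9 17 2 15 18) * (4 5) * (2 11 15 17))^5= (0 18 15)(4 5 6 11 12 7)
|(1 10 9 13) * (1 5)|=|(1 10 9 13 5)|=5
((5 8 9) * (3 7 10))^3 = ((3 7 10)(5 8 9))^3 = (10)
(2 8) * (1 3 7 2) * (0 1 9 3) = (0 1)(2 8 9 3 7) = [1, 0, 8, 7, 4, 5, 6, 2, 9, 3]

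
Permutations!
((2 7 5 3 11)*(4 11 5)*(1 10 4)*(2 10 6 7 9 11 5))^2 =(1 7 6)(2 11 4 3 9 10 5)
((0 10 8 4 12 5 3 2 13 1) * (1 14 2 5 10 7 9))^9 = ((0 7 9 1)(2 13 14)(3 5)(4 12 10 8))^9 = (14)(0 7 9 1)(3 5)(4 12 10 8)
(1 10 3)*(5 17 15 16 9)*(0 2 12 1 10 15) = (0 2 12 1 15 16 9 5 17)(3 10) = [2, 15, 12, 10, 4, 17, 6, 7, 8, 5, 3, 11, 1, 13, 14, 16, 9, 0]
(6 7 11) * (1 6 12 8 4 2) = (1 6 7 11 12 8 4 2) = [0, 6, 1, 3, 2, 5, 7, 11, 4, 9, 10, 12, 8]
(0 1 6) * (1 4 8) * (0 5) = (0 4 8 1 6 5) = [4, 6, 2, 3, 8, 0, 5, 7, 1]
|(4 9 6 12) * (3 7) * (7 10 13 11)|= 20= |(3 10 13 11 7)(4 9 6 12)|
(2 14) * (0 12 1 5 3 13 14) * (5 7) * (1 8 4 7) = (0 12 8 4 7 5 3 13 14 2) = [12, 1, 0, 13, 7, 3, 6, 5, 4, 9, 10, 11, 8, 14, 2]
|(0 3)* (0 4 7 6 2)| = 6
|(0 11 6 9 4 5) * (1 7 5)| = |(0 11 6 9 4 1 7 5)| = 8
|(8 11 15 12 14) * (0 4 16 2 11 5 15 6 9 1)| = 40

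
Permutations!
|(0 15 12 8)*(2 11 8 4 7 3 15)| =|(0 2 11 8)(3 15 12 4 7)| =20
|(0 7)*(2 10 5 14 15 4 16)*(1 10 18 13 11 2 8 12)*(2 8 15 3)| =|(0 7)(1 10 5 14 3 2 18 13 11 8 12)(4 16 15)| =66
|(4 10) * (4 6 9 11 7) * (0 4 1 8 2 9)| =12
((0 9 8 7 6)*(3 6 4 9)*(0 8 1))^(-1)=((0 3 6 8 7 4 9 1))^(-1)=(0 1 9 4 7 8 6 3)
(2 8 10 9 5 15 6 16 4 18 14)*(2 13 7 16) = (2 8 10 9 5 15 6)(4 18 14 13 7 16) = [0, 1, 8, 3, 18, 15, 2, 16, 10, 5, 9, 11, 12, 7, 13, 6, 4, 17, 14]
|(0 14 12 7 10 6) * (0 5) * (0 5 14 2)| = |(0 2)(6 14 12 7 10)| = 10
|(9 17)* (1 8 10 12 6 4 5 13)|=8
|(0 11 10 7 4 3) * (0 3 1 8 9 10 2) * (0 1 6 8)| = 12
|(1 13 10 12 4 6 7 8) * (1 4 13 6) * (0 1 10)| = 9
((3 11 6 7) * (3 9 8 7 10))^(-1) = ((3 11 6 10)(7 9 8))^(-1) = (3 10 6 11)(7 8 9)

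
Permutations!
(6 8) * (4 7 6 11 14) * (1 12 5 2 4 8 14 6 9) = [0, 12, 4, 3, 7, 2, 14, 9, 11, 1, 10, 6, 5, 13, 8] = (1 12 5 2 4 7 9)(6 14 8 11)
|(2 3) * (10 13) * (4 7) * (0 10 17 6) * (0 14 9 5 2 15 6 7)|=42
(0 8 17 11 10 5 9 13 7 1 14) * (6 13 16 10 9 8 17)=(0 17 11 9 16 10 5 8 6 13 7 1 14)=[17, 14, 2, 3, 4, 8, 13, 1, 6, 16, 5, 9, 12, 7, 0, 15, 10, 11]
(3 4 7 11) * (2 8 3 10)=[0, 1, 8, 4, 7, 5, 6, 11, 3, 9, 2, 10]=(2 8 3 4 7 11 10)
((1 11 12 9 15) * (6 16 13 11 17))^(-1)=((1 17 6 16 13 11 12 9 15))^(-1)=(1 15 9 12 11 13 16 6 17)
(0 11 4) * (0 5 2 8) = [11, 1, 8, 3, 5, 2, 6, 7, 0, 9, 10, 4] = (0 11 4 5 2 8)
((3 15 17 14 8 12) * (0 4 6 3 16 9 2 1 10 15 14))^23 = ((0 4 6 3 14 8 12 16 9 2 1 10 15 17))^23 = (0 2 14 17 9 3 15 16 6 10 12 4 1 8)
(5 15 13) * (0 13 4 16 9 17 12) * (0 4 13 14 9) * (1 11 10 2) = (0 14 9 17 12 4 16)(1 11 10 2)(5 15 13) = [14, 11, 1, 3, 16, 15, 6, 7, 8, 17, 2, 10, 4, 5, 9, 13, 0, 12]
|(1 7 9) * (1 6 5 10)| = |(1 7 9 6 5 10)| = 6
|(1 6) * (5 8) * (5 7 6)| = 5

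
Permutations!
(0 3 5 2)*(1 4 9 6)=(0 3 5 2)(1 4 9 6)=[3, 4, 0, 5, 9, 2, 1, 7, 8, 6]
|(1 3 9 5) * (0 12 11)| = |(0 12 11)(1 3 9 5)| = 12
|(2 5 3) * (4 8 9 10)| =|(2 5 3)(4 8 9 10)| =12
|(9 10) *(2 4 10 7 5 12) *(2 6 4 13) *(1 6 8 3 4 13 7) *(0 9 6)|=|(0 9 1)(2 7 5 12 8 3 4 10 6 13)|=30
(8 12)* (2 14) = (2 14)(8 12) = [0, 1, 14, 3, 4, 5, 6, 7, 12, 9, 10, 11, 8, 13, 2]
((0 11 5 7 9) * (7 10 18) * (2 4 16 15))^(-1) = ((0 11 5 10 18 7 9)(2 4 16 15))^(-1) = (0 9 7 18 10 5 11)(2 15 16 4)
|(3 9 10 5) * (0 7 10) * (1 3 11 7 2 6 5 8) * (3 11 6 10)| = |(0 2 10 8 1 11 7 3 9)(5 6)| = 18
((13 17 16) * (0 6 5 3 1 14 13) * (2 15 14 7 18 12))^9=((0 6 5 3 1 7 18 12 2 15 14 13 17 16))^9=(0 15 1 16 2 3 17 12 5 13 18 6 14 7)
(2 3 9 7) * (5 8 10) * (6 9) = [0, 1, 3, 6, 4, 8, 9, 2, 10, 7, 5] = (2 3 6 9 7)(5 8 10)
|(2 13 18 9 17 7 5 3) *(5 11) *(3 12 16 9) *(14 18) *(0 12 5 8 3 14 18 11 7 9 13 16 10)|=24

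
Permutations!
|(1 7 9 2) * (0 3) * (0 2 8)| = |(0 3 2 1 7 9 8)| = 7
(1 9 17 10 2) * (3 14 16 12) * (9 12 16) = [0, 12, 1, 14, 4, 5, 6, 7, 8, 17, 2, 11, 3, 13, 9, 15, 16, 10] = (1 12 3 14 9 17 10 2)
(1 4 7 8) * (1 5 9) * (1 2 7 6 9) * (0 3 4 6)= (0 3 4)(1 6 9 2 7 8 5)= [3, 6, 7, 4, 0, 1, 9, 8, 5, 2]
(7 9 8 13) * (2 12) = [0, 1, 12, 3, 4, 5, 6, 9, 13, 8, 10, 11, 2, 7] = (2 12)(7 9 8 13)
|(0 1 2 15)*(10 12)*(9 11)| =|(0 1 2 15)(9 11)(10 12)| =4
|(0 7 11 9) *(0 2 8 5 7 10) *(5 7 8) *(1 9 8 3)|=30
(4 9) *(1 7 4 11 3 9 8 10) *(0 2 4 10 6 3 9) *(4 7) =(0 2 7 10 1 4 8 6 3)(9 11) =[2, 4, 7, 0, 8, 5, 3, 10, 6, 11, 1, 9]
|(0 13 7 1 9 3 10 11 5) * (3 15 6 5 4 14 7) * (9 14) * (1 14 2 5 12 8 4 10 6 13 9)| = |(0 9 15 13 3 6 12 8 4 1 2 5)(7 14)(10 11)| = 12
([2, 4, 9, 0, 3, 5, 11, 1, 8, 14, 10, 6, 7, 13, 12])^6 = [1, 14, 4, 7, 12, 5, 6, 9, 8, 3, 10, 11, 2, 13, 0]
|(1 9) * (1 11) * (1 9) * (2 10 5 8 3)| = |(2 10 5 8 3)(9 11)| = 10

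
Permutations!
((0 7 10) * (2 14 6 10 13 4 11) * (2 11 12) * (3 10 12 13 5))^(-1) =(0 10 3 5 7)(2 12 6 14)(4 13)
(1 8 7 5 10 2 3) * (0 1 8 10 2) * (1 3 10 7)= (0 3 8 1 7 5 2 10)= [3, 7, 10, 8, 4, 2, 6, 5, 1, 9, 0]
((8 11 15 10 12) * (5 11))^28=((5 11 15 10 12 8))^28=(5 12 15)(8 10 11)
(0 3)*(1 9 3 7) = (0 7 1 9 3) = [7, 9, 2, 0, 4, 5, 6, 1, 8, 3]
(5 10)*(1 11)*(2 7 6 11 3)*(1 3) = (2 7 6 11 3)(5 10) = [0, 1, 7, 2, 4, 10, 11, 6, 8, 9, 5, 3]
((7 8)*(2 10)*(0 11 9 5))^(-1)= (0 5 9 11)(2 10)(7 8)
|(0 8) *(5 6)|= |(0 8)(5 6)|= 2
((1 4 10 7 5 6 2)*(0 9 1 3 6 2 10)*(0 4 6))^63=((0 9 1 6 10 7 5 2 3))^63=(10)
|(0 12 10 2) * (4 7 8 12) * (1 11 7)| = |(0 4 1 11 7 8 12 10 2)| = 9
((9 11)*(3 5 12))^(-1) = ((3 5 12)(9 11))^(-1) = (3 12 5)(9 11)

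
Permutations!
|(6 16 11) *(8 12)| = 6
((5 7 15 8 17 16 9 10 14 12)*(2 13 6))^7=(2 13 6)(5 10 17 7 14 16 15 12 9 8)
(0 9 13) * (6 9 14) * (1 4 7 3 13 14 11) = (0 11 1 4 7 3 13)(6 9 14) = [11, 4, 2, 13, 7, 5, 9, 3, 8, 14, 10, 1, 12, 0, 6]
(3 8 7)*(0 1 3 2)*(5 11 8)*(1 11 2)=[11, 3, 0, 5, 4, 2, 6, 1, 7, 9, 10, 8]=(0 11 8 7 1 3 5 2)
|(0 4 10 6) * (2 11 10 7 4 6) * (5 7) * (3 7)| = 12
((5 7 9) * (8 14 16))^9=(16)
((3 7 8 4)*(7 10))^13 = (3 8 10 4 7)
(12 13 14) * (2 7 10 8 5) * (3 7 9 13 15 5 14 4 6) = (2 9 13 4 6 3 7 10 8 14 12 15 5) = [0, 1, 9, 7, 6, 2, 3, 10, 14, 13, 8, 11, 15, 4, 12, 5]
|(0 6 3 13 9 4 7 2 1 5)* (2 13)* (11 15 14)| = 12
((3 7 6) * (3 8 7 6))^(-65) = (3 7 8 6)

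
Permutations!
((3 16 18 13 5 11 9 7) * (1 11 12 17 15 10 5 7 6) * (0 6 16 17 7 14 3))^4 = ((0 6 1 11 9 16 18 13 14 3 17 15 10 5 12 7))^4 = (0 9 14 10)(1 18 17 12)(3 5 6 16)(7 11 13 15)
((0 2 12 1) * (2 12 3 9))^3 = (12)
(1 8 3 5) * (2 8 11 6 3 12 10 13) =(1 11 6 3 5)(2 8 12 10 13) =[0, 11, 8, 5, 4, 1, 3, 7, 12, 9, 13, 6, 10, 2]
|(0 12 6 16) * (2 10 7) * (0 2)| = |(0 12 6 16 2 10 7)| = 7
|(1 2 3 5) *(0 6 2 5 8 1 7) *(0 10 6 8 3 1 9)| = |(0 8 9)(1 5 7 10 6 2)| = 6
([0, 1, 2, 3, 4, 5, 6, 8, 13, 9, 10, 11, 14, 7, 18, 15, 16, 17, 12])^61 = [0, 1, 2, 3, 4, 5, 6, 8, 13, 9, 10, 11, 14, 7, 18, 15, 16, 17, 12]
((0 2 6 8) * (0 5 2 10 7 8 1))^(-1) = ((0 10 7 8 5 2 6 1))^(-1) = (0 1 6 2 5 8 7 10)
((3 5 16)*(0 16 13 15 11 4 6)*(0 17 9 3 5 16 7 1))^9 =(3 9 17 6 4 11 15 13 5 16)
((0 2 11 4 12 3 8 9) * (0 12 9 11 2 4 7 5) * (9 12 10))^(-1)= (0 5 7 11 8 3 12 4)(9 10)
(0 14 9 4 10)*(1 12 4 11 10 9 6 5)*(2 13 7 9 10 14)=(0 2 13 7 9 11 14 6 5 1 12 4 10)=[2, 12, 13, 3, 10, 1, 5, 9, 8, 11, 0, 14, 4, 7, 6]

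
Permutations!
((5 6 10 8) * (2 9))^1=((2 9)(5 6 10 8))^1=(2 9)(5 6 10 8)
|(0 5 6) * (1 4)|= 6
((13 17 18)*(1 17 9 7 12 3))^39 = (1 3 12 7 9 13 18 17) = ((1 17 18 13 9 7 12 3))^39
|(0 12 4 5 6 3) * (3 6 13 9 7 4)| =|(0 12 3)(4 5 13 9 7)| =15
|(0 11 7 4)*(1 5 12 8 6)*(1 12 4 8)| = 9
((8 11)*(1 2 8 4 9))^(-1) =(1 9 4 11 8 2)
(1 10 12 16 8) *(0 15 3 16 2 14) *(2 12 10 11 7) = [15, 11, 14, 16, 4, 5, 6, 2, 1, 9, 10, 7, 12, 13, 0, 3, 8] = (0 15 3 16 8 1 11 7 2 14)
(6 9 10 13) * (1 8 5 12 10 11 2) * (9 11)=(1 8 5 12 10 13 6 11 2)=[0, 8, 1, 3, 4, 12, 11, 7, 5, 9, 13, 2, 10, 6]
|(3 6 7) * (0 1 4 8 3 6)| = |(0 1 4 8 3)(6 7)| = 10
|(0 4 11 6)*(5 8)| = |(0 4 11 6)(5 8)| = 4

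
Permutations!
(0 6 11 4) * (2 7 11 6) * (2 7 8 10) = (0 7 11 4)(2 8 10) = [7, 1, 8, 3, 0, 5, 6, 11, 10, 9, 2, 4]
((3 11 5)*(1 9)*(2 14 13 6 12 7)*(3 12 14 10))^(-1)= ((1 9)(2 10 3 11 5 12 7)(6 14 13))^(-1)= (1 9)(2 7 12 5 11 3 10)(6 13 14)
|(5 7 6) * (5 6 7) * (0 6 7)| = 3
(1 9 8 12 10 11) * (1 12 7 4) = (1 9 8 7 4)(10 11 12) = [0, 9, 2, 3, 1, 5, 6, 4, 7, 8, 11, 12, 10]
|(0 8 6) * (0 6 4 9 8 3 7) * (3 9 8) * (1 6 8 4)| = 12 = |(0 9 3 7)(1 6 8)|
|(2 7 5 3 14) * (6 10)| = 10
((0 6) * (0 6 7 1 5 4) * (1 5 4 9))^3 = ((0 7 5 9 1 4))^3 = (0 9)(1 7)(4 5)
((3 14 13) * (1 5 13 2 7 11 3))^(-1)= ((1 5 13)(2 7 11 3 14))^(-1)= (1 13 5)(2 14 3 11 7)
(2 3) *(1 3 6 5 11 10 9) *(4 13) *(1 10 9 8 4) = (1 3 2 6 5 11 9 10 8 4 13) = [0, 3, 6, 2, 13, 11, 5, 7, 4, 10, 8, 9, 12, 1]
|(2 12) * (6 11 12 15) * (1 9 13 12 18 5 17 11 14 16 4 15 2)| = |(1 9 13 12)(4 15 6 14 16)(5 17 11 18)| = 20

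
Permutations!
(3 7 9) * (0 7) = (0 7 9 3) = [7, 1, 2, 0, 4, 5, 6, 9, 8, 3]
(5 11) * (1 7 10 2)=(1 7 10 2)(5 11)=[0, 7, 1, 3, 4, 11, 6, 10, 8, 9, 2, 5]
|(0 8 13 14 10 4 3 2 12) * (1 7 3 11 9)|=|(0 8 13 14 10 4 11 9 1 7 3 2 12)|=13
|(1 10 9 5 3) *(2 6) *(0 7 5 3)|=12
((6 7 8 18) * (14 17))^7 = (6 18 8 7)(14 17)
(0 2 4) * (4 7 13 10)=(0 2 7 13 10 4)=[2, 1, 7, 3, 0, 5, 6, 13, 8, 9, 4, 11, 12, 10]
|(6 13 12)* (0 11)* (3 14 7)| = 6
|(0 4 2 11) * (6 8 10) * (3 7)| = |(0 4 2 11)(3 7)(6 8 10)| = 12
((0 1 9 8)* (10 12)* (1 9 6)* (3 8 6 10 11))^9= (12)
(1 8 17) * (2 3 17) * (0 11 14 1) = (0 11 14 1 8 2 3 17) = [11, 8, 3, 17, 4, 5, 6, 7, 2, 9, 10, 14, 12, 13, 1, 15, 16, 0]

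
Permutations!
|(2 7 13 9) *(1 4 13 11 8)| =8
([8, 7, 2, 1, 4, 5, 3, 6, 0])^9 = (0 8)(1 7 6 3)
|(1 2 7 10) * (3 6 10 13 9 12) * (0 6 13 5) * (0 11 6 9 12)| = |(0 9)(1 2 7 5 11 6 10)(3 13 12)| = 42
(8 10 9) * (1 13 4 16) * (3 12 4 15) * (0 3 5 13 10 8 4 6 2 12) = (0 3)(1 10 9 4 16)(2 12 6)(5 13 15) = [3, 10, 12, 0, 16, 13, 2, 7, 8, 4, 9, 11, 6, 15, 14, 5, 1]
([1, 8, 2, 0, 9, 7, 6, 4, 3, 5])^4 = (9)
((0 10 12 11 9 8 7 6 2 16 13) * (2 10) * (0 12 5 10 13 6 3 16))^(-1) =(0 2)(3 7 8 9 11 12 13 6 16)(5 10)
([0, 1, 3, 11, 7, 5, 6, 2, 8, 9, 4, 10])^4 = (2 4 11)(3 7 10)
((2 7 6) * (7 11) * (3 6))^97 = ((2 11 7 3 6))^97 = (2 7 6 11 3)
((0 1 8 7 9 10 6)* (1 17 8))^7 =(17)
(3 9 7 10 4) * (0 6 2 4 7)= (0 6 2 4 3 9)(7 10)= [6, 1, 4, 9, 3, 5, 2, 10, 8, 0, 7]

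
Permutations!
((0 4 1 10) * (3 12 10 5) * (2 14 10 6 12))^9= (0 4 1 5 3 2 14 10)(6 12)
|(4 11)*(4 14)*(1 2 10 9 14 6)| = |(1 2 10 9 14 4 11 6)| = 8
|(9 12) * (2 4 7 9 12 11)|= 5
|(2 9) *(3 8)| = |(2 9)(3 8)| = 2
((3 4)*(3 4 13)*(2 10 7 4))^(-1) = (2 4 7 10)(3 13)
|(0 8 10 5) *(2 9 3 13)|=4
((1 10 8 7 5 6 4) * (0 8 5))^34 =(0 8 7)(1 4 6 5 10)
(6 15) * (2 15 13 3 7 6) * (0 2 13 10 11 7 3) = (0 2 15 13)(6 10 11 7) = [2, 1, 15, 3, 4, 5, 10, 6, 8, 9, 11, 7, 12, 0, 14, 13]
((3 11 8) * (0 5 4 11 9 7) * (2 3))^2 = ((0 5 4 11 8 2 3 9 7))^2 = (0 4 8 3 7 5 11 2 9)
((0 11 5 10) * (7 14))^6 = (14)(0 5)(10 11)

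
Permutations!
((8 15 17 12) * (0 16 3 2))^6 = (0 3)(2 16)(8 17)(12 15)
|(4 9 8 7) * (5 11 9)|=6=|(4 5 11 9 8 7)|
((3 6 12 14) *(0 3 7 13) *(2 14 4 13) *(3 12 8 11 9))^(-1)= ((0 12 4 13)(2 14 7)(3 6 8 11 9))^(-1)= (0 13 4 12)(2 7 14)(3 9 11 8 6)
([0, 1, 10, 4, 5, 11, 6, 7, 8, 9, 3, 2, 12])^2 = (12)(2 3 5)(4 11 10)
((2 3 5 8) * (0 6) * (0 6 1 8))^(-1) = ((0 1 8 2 3 5))^(-1) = (0 5 3 2 8 1)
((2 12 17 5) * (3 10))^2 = (2 17)(5 12)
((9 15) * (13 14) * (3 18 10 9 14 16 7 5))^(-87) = (3 9 13 5 10 14 7 18 15 16)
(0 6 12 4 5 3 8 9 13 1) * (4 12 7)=(0 6 7 4 5 3 8 9 13 1)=[6, 0, 2, 8, 5, 3, 7, 4, 9, 13, 10, 11, 12, 1]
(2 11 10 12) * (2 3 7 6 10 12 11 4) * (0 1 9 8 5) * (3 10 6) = (0 1 9 8 5)(2 4)(3 7)(10 11 12) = [1, 9, 4, 7, 2, 0, 6, 3, 5, 8, 11, 12, 10]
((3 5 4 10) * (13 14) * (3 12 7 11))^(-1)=(3 11 7 12 10 4 5)(13 14)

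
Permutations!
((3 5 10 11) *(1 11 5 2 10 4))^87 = ((1 11 3 2 10 5 4))^87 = (1 2 4 3 5 11 10)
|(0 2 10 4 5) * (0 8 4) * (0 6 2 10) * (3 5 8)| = |(0 10 6 2)(3 5)(4 8)| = 4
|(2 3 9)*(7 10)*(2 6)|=|(2 3 9 6)(7 10)|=4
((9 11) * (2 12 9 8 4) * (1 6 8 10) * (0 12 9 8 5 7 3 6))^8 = (0 1 10 11 9 2 4 8 12) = ((0 12 8 4 2 9 11 10 1)(3 6 5 7))^8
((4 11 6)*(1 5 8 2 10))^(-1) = ((1 5 8 2 10)(4 11 6))^(-1) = (1 10 2 8 5)(4 6 11)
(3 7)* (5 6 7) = (3 5 6 7) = [0, 1, 2, 5, 4, 6, 7, 3]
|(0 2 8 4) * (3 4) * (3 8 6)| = 5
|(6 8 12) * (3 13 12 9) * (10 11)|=6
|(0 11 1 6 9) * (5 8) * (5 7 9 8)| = 7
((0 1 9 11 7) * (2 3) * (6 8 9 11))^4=((0 1 11 7)(2 3)(6 8 9))^4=(11)(6 8 9)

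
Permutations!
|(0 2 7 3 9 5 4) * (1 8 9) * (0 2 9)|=9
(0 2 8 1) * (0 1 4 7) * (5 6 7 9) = (0 2 8 4 9 5 6 7) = [2, 1, 8, 3, 9, 6, 7, 0, 4, 5]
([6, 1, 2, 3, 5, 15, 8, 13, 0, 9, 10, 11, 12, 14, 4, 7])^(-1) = (0 8 6)(4 14 13 7 15 5)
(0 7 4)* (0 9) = [7, 1, 2, 3, 9, 5, 6, 4, 8, 0] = (0 7 4 9)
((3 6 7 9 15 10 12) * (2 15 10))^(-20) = ((2 15)(3 6 7 9 10 12))^(-20) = (15)(3 10 7)(6 12 9)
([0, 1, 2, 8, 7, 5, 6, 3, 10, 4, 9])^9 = (3 9)(4 8)(7 10)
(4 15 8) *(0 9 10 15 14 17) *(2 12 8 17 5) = (0 9 10 15 17)(2 12 8 4 14 5) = [9, 1, 12, 3, 14, 2, 6, 7, 4, 10, 15, 11, 8, 13, 5, 17, 16, 0]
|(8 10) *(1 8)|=|(1 8 10)|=3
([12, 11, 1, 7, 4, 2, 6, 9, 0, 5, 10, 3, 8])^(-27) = [0, 11, 1, 7, 4, 2, 6, 9, 8, 5, 10, 3, 12]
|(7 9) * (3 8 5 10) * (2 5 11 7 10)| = |(2 5)(3 8 11 7 9 10)| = 6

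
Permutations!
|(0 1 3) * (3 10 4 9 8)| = |(0 1 10 4 9 8 3)| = 7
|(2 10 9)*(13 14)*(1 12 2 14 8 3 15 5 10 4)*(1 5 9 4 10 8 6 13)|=22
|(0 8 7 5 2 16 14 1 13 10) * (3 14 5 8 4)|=42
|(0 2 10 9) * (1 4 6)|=12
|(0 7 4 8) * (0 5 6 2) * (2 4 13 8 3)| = 9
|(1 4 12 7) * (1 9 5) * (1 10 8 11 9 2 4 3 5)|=28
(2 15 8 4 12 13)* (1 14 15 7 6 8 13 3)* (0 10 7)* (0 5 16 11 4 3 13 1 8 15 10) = (1 14 10 7 6 15)(2 5 16 11 4 12 13)(3 8) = [0, 14, 5, 8, 12, 16, 15, 6, 3, 9, 7, 4, 13, 2, 10, 1, 11]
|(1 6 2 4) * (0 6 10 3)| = 7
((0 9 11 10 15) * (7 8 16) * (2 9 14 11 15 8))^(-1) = ((0 14 11 10 8 16 7 2 9 15))^(-1) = (0 15 9 2 7 16 8 10 11 14)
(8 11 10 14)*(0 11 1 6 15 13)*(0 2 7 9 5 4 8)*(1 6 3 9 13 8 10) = [11, 3, 7, 9, 10, 4, 15, 13, 6, 5, 14, 1, 12, 2, 0, 8] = (0 11 1 3 9 5 4 10 14)(2 7 13)(6 15 8)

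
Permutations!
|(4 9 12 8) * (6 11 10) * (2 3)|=12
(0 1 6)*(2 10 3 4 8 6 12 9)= (0 1 12 9 2 10 3 4 8 6)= [1, 12, 10, 4, 8, 5, 0, 7, 6, 2, 3, 11, 9]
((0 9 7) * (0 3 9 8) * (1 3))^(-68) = ((0 8)(1 3 9 7))^(-68) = (9)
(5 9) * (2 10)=(2 10)(5 9)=[0, 1, 10, 3, 4, 9, 6, 7, 8, 5, 2]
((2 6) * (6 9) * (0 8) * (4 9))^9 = ((0 8)(2 4 9 6))^9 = (0 8)(2 4 9 6)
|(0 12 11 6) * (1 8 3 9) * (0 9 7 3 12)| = |(1 8 12 11 6 9)(3 7)| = 6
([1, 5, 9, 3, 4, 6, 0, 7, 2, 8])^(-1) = (0 6 5 1)(2 8 9)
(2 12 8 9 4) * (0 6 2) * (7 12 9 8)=(0 6 2 9 4)(7 12)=[6, 1, 9, 3, 0, 5, 2, 12, 8, 4, 10, 11, 7]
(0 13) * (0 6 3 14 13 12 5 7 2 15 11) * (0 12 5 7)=(0 5)(2 15 11 12 7)(3 14 13 6)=[5, 1, 15, 14, 4, 0, 3, 2, 8, 9, 10, 12, 7, 6, 13, 11]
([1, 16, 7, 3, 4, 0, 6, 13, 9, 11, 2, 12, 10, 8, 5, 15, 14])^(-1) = [5, 0, 10, 3, 4, 14, 6, 2, 13, 8, 12, 9, 11, 7, 16, 15, 1]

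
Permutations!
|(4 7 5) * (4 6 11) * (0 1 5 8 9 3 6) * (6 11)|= 6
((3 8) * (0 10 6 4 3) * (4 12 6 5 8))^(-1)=(0 8 5 10)(3 4)(6 12)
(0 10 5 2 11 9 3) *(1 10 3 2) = (0 3)(1 10 5)(2 11 9) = [3, 10, 11, 0, 4, 1, 6, 7, 8, 2, 5, 9]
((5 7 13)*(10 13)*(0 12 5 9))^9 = ((0 12 5 7 10 13 9))^9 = (0 5 10 9 12 7 13)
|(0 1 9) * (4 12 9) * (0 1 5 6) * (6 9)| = 7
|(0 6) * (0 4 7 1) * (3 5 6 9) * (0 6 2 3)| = 12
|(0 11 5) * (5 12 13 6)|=|(0 11 12 13 6 5)|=6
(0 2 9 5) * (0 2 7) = (0 7)(2 9 5) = [7, 1, 9, 3, 4, 2, 6, 0, 8, 5]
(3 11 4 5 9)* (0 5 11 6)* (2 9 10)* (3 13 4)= [5, 1, 9, 6, 11, 10, 0, 7, 8, 13, 2, 3, 12, 4]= (0 5 10 2 9 13 4 11 3 6)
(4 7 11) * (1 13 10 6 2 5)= (1 13 10 6 2 5)(4 7 11)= [0, 13, 5, 3, 7, 1, 2, 11, 8, 9, 6, 4, 12, 10]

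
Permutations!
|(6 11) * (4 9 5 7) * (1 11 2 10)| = 20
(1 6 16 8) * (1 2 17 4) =(1 6 16 8 2 17 4) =[0, 6, 17, 3, 1, 5, 16, 7, 2, 9, 10, 11, 12, 13, 14, 15, 8, 4]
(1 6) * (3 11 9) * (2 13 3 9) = (1 6)(2 13 3 11) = [0, 6, 13, 11, 4, 5, 1, 7, 8, 9, 10, 2, 12, 3]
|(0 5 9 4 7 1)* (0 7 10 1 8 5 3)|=14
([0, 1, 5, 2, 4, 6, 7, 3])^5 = (7)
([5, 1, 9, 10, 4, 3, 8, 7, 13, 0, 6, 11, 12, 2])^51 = (0 13 10)(2 6 5)(3 9 8)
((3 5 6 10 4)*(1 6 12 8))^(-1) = ((1 6 10 4 3 5 12 8))^(-1) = (1 8 12 5 3 4 10 6)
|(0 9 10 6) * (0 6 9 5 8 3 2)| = 10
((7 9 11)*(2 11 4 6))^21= (2 9)(4 11)(6 7)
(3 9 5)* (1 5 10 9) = (1 5 3)(9 10) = [0, 5, 2, 1, 4, 3, 6, 7, 8, 10, 9]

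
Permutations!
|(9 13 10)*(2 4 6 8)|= 12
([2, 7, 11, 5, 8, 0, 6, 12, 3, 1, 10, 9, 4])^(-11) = [0, 1, 2, 3, 4, 5, 6, 7, 8, 9, 10, 11, 12]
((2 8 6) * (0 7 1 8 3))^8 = (0 7 1 8 6 2 3)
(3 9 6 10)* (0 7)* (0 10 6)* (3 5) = (0 7 10 5 3 9) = [7, 1, 2, 9, 4, 3, 6, 10, 8, 0, 5]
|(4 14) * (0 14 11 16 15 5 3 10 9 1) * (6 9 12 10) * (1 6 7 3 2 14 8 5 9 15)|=18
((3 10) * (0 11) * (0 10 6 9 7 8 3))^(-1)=(0 10 11)(3 8 7 9 6)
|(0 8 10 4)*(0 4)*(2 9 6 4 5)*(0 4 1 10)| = 14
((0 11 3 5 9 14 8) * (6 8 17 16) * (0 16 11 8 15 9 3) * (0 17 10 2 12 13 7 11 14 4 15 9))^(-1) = (0 15 4 9 6 16 8)(2 10 14 17 11 7 13 12)(3 5)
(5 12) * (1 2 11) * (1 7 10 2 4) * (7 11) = (1 4)(2 7 10)(5 12) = [0, 4, 7, 3, 1, 12, 6, 10, 8, 9, 2, 11, 5]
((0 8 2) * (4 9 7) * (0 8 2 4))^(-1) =((0 2 8 4 9 7))^(-1) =(0 7 9 4 8 2)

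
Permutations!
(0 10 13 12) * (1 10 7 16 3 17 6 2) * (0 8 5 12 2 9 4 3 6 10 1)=[7, 1, 0, 17, 3, 12, 9, 16, 5, 4, 13, 11, 8, 2, 14, 15, 6, 10]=(0 7 16 6 9 4 3 17 10 13 2)(5 12 8)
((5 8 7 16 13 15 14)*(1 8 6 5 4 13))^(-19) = ((1 8 7 16)(4 13 15 14)(5 6))^(-19) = (1 8 7 16)(4 13 15 14)(5 6)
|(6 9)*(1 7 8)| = 6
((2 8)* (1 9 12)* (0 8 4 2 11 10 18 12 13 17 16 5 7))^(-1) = (0 7 5 16 17 13 9 1 12 18 10 11 8)(2 4)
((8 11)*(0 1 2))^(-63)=((0 1 2)(8 11))^(-63)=(8 11)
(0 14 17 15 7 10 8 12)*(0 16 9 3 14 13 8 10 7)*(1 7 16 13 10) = (0 10 1 7 16 9 3 14 17 15)(8 12 13) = [10, 7, 2, 14, 4, 5, 6, 16, 12, 3, 1, 11, 13, 8, 17, 0, 9, 15]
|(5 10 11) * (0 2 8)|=|(0 2 8)(5 10 11)|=3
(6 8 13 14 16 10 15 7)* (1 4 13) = (1 4 13 14 16 10 15 7 6 8) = [0, 4, 2, 3, 13, 5, 8, 6, 1, 9, 15, 11, 12, 14, 16, 7, 10]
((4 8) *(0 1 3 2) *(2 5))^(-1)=(0 2 5 3 1)(4 8)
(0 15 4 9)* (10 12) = (0 15 4 9)(10 12) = [15, 1, 2, 3, 9, 5, 6, 7, 8, 0, 12, 11, 10, 13, 14, 4]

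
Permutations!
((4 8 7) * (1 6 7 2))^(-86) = ((1 6 7 4 8 2))^(-86) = (1 8 7)(2 4 6)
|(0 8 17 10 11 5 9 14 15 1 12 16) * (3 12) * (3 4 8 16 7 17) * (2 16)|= |(0 2 16)(1 4 8 3 12 7 17 10 11 5 9 14 15)|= 39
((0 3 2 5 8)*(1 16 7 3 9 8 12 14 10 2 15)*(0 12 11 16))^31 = ((0 9 8 12 14 10 2 5 11 16 7 3 15 1))^31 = (0 12 2 16 15 9 14 5 7 1 8 10 11 3)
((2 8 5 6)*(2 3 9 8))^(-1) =((3 9 8 5 6))^(-1) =(3 6 5 8 9)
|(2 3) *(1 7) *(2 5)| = |(1 7)(2 3 5)| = 6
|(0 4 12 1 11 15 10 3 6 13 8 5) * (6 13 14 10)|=|(0 4 12 1 11 15 6 14 10 3 13 8 5)|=13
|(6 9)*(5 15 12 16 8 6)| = |(5 15 12 16 8 6 9)| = 7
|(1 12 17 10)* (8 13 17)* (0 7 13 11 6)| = 10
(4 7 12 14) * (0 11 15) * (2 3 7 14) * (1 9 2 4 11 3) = (0 3 7 12 4 14 11 15)(1 9 2) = [3, 9, 1, 7, 14, 5, 6, 12, 8, 2, 10, 15, 4, 13, 11, 0]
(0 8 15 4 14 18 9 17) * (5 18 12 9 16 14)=[8, 1, 2, 3, 5, 18, 6, 7, 15, 17, 10, 11, 9, 13, 12, 4, 14, 0, 16]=(0 8 15 4 5 18 16 14 12 9 17)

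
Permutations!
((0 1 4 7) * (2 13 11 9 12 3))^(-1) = (0 7 4 1)(2 3 12 9 11 13)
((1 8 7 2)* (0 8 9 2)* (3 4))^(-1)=(0 7 8)(1 2 9)(3 4)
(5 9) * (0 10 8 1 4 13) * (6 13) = (0 10 8 1 4 6 13)(5 9) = [10, 4, 2, 3, 6, 9, 13, 7, 1, 5, 8, 11, 12, 0]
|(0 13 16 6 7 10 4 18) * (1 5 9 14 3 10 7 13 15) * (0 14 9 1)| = 30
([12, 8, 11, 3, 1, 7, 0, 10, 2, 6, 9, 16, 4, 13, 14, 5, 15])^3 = [1, 11, 15, 3, 2, 9, 4, 6, 16, 12, 0, 5, 8, 13, 14, 10, 7]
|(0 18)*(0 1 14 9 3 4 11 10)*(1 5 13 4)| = |(0 18 5 13 4 11 10)(1 14 9 3)| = 28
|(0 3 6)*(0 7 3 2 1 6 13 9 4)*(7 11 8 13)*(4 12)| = |(0 2 1 6 11 8 13 9 12 4)(3 7)| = 10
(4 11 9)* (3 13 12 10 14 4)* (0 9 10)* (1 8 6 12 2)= (0 9 3 13 2 1 8 6 12)(4 11 10 14)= [9, 8, 1, 13, 11, 5, 12, 7, 6, 3, 14, 10, 0, 2, 4]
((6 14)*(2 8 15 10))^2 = (2 15)(8 10)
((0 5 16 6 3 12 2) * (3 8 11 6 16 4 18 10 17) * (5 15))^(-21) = (0 2 12 3 17 10 18 4 5 15)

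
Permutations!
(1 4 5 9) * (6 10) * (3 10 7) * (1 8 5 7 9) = (1 4 7 3 10 6 9 8 5) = [0, 4, 2, 10, 7, 1, 9, 3, 5, 8, 6]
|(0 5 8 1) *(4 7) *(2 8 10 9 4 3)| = 10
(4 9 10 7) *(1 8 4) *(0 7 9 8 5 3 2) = (0 7 1 5 3 2)(4 8)(9 10) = [7, 5, 0, 2, 8, 3, 6, 1, 4, 10, 9]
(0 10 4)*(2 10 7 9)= (0 7 9 2 10 4)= [7, 1, 10, 3, 0, 5, 6, 9, 8, 2, 4]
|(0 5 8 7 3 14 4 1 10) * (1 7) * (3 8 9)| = |(0 5 9 3 14 4 7 8 1 10)| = 10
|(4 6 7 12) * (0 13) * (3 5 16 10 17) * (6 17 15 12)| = |(0 13)(3 5 16 10 15 12 4 17)(6 7)| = 8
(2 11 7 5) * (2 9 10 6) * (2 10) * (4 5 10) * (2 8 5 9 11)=(4 9 8 5 11 7 10 6)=[0, 1, 2, 3, 9, 11, 4, 10, 5, 8, 6, 7]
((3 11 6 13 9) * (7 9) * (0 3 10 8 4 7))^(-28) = (0 11 13 3 6)(4 9 8 7 10)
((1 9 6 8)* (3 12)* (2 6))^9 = ((1 9 2 6 8)(3 12))^9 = (1 8 6 2 9)(3 12)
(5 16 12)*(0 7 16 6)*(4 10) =[7, 1, 2, 3, 10, 6, 0, 16, 8, 9, 4, 11, 5, 13, 14, 15, 12] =(0 7 16 12 5 6)(4 10)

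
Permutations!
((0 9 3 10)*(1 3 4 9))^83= (0 10 3 1)(4 9)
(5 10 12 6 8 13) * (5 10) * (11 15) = (6 8 13 10 12)(11 15) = [0, 1, 2, 3, 4, 5, 8, 7, 13, 9, 12, 15, 6, 10, 14, 11]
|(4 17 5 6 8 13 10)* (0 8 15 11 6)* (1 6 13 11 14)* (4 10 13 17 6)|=5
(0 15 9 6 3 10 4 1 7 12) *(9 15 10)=(15)(0 10 4 1 7 12)(3 9 6)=[10, 7, 2, 9, 1, 5, 3, 12, 8, 6, 4, 11, 0, 13, 14, 15]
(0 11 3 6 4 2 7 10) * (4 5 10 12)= (0 11 3 6 5 10)(2 7 12 4)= [11, 1, 7, 6, 2, 10, 5, 12, 8, 9, 0, 3, 4]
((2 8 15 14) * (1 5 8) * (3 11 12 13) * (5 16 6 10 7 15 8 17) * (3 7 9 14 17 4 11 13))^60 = (1 9 16 14 6 2 10)(3 4 15)(5 7 12)(11 17 13) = ((1 16 6 10 9 14 2)(3 13 7 15 17 5 4 11 12))^60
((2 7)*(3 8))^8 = (8)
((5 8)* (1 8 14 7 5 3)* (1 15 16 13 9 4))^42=(1 3 16 9)(4 8 15 13)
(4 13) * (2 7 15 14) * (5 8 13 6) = (2 7 15 14)(4 6 5 8 13) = [0, 1, 7, 3, 6, 8, 5, 15, 13, 9, 10, 11, 12, 4, 2, 14]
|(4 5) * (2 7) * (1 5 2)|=5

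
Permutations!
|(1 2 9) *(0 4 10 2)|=|(0 4 10 2 9 1)|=6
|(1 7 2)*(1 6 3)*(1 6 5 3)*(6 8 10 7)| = |(1 6)(2 5 3 8 10 7)| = 6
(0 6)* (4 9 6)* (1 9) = (0 4 1 9 6) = [4, 9, 2, 3, 1, 5, 0, 7, 8, 6]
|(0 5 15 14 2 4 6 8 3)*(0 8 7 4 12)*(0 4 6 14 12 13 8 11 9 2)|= 6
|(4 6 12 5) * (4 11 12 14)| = 3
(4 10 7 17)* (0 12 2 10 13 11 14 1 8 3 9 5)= (0 12 2 10 7 17 4 13 11 14 1 8 3 9 5)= [12, 8, 10, 9, 13, 0, 6, 17, 3, 5, 7, 14, 2, 11, 1, 15, 16, 4]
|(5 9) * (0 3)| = |(0 3)(5 9)| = 2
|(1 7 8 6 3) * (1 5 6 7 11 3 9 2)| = 14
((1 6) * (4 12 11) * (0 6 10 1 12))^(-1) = (0 4 11 12 6)(1 10)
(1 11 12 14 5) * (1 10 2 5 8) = [0, 11, 5, 3, 4, 10, 6, 7, 1, 9, 2, 12, 14, 13, 8] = (1 11 12 14 8)(2 5 10)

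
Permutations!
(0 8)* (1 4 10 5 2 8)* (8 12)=(0 1 4 10 5 2 12 8)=[1, 4, 12, 3, 10, 2, 6, 7, 0, 9, 5, 11, 8]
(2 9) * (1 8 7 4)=[0, 8, 9, 3, 1, 5, 6, 4, 7, 2]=(1 8 7 4)(2 9)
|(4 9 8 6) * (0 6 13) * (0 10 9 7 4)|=4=|(0 6)(4 7)(8 13 10 9)|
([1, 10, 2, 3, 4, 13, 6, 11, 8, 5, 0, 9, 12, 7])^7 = [1, 10, 2, 3, 4, 7, 6, 9, 8, 13, 0, 5, 12, 11]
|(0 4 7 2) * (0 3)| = 5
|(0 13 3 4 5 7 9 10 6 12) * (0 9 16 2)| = 8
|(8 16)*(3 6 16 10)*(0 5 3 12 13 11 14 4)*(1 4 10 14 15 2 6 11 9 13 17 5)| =|(0 1 4)(2 6 16 8 14 10 12 17 5 3 11 15)(9 13)| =12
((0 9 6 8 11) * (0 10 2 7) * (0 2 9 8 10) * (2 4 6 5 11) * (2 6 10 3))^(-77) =((0 8 6 3 2 7 4 10 9 5 11))^(-77) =(11)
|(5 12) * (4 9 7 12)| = |(4 9 7 12 5)| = 5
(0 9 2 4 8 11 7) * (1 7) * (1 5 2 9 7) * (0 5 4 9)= (0 7 5 2 9)(4 8 11)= [7, 1, 9, 3, 8, 2, 6, 5, 11, 0, 10, 4]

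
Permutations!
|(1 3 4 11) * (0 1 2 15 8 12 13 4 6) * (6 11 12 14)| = 9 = |(0 1 3 11 2 15 8 14 6)(4 12 13)|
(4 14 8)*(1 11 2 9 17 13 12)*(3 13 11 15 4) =(1 15 4 14 8 3 13 12)(2 9 17 11) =[0, 15, 9, 13, 14, 5, 6, 7, 3, 17, 10, 2, 1, 12, 8, 4, 16, 11]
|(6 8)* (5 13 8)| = 4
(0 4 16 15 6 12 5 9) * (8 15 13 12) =[4, 1, 2, 3, 16, 9, 8, 7, 15, 0, 10, 11, 5, 12, 14, 6, 13] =(0 4 16 13 12 5 9)(6 8 15)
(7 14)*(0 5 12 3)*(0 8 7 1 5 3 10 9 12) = (0 3 8 7 14 1 5)(9 12 10) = [3, 5, 2, 8, 4, 0, 6, 14, 7, 12, 9, 11, 10, 13, 1]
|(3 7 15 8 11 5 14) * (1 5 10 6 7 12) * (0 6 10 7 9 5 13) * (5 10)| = 20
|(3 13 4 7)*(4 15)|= |(3 13 15 4 7)|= 5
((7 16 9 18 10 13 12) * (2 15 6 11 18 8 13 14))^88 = ((2 15 6 11 18 10 14)(7 16 9 8 13 12))^88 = (2 18 15 10 6 14 11)(7 13 9)(8 16 12)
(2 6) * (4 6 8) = (2 8 4 6) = [0, 1, 8, 3, 6, 5, 2, 7, 4]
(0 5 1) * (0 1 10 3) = (0 5 10 3) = [5, 1, 2, 0, 4, 10, 6, 7, 8, 9, 3]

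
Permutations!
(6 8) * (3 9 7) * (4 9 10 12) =(3 10 12 4 9 7)(6 8) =[0, 1, 2, 10, 9, 5, 8, 3, 6, 7, 12, 11, 4]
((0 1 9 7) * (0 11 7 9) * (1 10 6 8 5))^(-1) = ((0 10 6 8 5 1)(7 11))^(-1) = (0 1 5 8 6 10)(7 11)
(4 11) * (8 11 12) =(4 12 8 11) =[0, 1, 2, 3, 12, 5, 6, 7, 11, 9, 10, 4, 8]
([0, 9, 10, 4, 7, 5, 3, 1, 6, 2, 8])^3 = [0, 10, 6, 1, 9, 5, 7, 2, 4, 8, 3]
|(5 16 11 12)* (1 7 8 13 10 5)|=9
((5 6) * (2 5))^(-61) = ((2 5 6))^(-61) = (2 6 5)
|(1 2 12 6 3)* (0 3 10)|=7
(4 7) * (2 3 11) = (2 3 11)(4 7) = [0, 1, 3, 11, 7, 5, 6, 4, 8, 9, 10, 2]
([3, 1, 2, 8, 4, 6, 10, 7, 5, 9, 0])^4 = [6, 1, 2, 10, 4, 3, 8, 7, 0, 9, 5]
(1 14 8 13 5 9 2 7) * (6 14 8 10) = (1 8 13 5 9 2 7)(6 14 10) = [0, 8, 7, 3, 4, 9, 14, 1, 13, 2, 6, 11, 12, 5, 10]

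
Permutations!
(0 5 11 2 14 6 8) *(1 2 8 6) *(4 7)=(0 5 11 8)(1 2 14)(4 7)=[5, 2, 14, 3, 7, 11, 6, 4, 0, 9, 10, 8, 12, 13, 1]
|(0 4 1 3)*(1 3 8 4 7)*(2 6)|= |(0 7 1 8 4 3)(2 6)|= 6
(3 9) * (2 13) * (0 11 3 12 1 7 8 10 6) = (0 11 3 9 12 1 7 8 10 6)(2 13) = [11, 7, 13, 9, 4, 5, 0, 8, 10, 12, 6, 3, 1, 2]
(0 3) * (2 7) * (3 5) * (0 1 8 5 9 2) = (0 9 2 7)(1 8 5 3) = [9, 8, 7, 1, 4, 3, 6, 0, 5, 2]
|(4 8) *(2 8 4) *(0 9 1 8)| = |(0 9 1 8 2)| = 5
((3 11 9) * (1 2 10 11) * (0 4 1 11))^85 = (3 11 9)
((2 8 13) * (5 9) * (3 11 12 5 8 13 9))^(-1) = ((2 13)(3 11 12 5)(8 9))^(-1) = (2 13)(3 5 12 11)(8 9)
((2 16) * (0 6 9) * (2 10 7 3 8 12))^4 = (0 6 9)(2 3 16 8 10 12 7)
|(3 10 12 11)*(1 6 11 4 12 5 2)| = 14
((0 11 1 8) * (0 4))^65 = (11)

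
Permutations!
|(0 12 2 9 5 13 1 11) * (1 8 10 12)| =21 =|(0 1 11)(2 9 5 13 8 10 12)|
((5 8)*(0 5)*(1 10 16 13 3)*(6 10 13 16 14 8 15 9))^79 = (16)(0 8 14 10 6 9 15 5)(1 13 3)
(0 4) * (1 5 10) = [4, 5, 2, 3, 0, 10, 6, 7, 8, 9, 1] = (0 4)(1 5 10)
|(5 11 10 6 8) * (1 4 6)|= 7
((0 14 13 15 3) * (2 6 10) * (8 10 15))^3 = (0 8 6)(2 3 13)(10 15 14)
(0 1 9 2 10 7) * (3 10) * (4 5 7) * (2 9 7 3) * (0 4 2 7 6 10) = (0 1 6 10 2 7 4 5 3) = [1, 6, 7, 0, 5, 3, 10, 4, 8, 9, 2]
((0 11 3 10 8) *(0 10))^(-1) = (0 3 11)(8 10)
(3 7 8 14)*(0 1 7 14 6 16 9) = (0 1 7 8 6 16 9)(3 14) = [1, 7, 2, 14, 4, 5, 16, 8, 6, 0, 10, 11, 12, 13, 3, 15, 9]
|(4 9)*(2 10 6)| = 6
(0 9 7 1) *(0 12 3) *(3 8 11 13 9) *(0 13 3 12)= (0 12 8 11 3 13 9 7 1)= [12, 0, 2, 13, 4, 5, 6, 1, 11, 7, 10, 3, 8, 9]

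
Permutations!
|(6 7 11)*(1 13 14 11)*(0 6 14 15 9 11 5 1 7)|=|(0 6)(1 13 15 9 11 14 5)|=14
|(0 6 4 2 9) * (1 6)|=6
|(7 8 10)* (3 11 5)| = |(3 11 5)(7 8 10)| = 3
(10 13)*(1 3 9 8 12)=[0, 3, 2, 9, 4, 5, 6, 7, 12, 8, 13, 11, 1, 10]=(1 3 9 8 12)(10 13)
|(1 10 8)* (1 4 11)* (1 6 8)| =4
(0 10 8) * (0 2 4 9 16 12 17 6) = (0 10 8 2 4 9 16 12 17 6) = [10, 1, 4, 3, 9, 5, 0, 7, 2, 16, 8, 11, 17, 13, 14, 15, 12, 6]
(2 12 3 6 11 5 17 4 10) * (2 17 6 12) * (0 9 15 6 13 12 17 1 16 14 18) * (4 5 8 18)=(0 9 15 6 11 8 18)(1 16 14 4 10)(3 17 5 13 12)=[9, 16, 2, 17, 10, 13, 11, 7, 18, 15, 1, 8, 3, 12, 4, 6, 14, 5, 0]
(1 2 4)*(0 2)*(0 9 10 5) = [2, 9, 4, 3, 1, 0, 6, 7, 8, 10, 5] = (0 2 4 1 9 10 5)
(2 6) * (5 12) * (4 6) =(2 4 6)(5 12) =[0, 1, 4, 3, 6, 12, 2, 7, 8, 9, 10, 11, 5]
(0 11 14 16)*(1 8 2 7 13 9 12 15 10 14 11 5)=[5, 8, 7, 3, 4, 1, 6, 13, 2, 12, 14, 11, 15, 9, 16, 10, 0]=(0 5 1 8 2 7 13 9 12 15 10 14 16)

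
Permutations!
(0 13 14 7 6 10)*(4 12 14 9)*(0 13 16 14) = (0 16 14 7 6 10 13 9 4 12) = [16, 1, 2, 3, 12, 5, 10, 6, 8, 4, 13, 11, 0, 9, 7, 15, 14]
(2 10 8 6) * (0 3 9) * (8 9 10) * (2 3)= (0 2 8 6 3 10 9)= [2, 1, 8, 10, 4, 5, 3, 7, 6, 0, 9]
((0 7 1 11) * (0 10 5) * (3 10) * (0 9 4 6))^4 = (0 3 4 1 5)(6 11 9 7 10)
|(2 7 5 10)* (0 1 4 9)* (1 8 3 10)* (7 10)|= 8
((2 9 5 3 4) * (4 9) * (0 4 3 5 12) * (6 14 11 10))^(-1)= (0 12 9 3 2 4)(6 10 11 14)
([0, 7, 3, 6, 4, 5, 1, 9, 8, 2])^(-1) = [0, 6, 9, 2, 4, 5, 3, 1, 8, 7]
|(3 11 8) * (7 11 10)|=|(3 10 7 11 8)|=5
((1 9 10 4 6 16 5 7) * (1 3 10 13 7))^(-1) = (1 5 16 6 4 10 3 7 13 9) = ((1 9 13 7 3 10 4 6 16 5))^(-1)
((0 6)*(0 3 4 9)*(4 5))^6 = ((0 6 3 5 4 9))^6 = (9)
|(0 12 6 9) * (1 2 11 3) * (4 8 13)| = |(0 12 6 9)(1 2 11 3)(4 8 13)| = 12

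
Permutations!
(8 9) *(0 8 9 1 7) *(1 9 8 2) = (0 2 1 7)(8 9) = [2, 7, 1, 3, 4, 5, 6, 0, 9, 8]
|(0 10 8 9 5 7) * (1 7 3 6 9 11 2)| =|(0 10 8 11 2 1 7)(3 6 9 5)| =28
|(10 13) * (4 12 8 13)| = 5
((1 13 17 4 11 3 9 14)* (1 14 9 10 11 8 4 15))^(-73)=(1 15 17 13)(3 11 10)(4 8)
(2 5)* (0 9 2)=(0 9 2 5)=[9, 1, 5, 3, 4, 0, 6, 7, 8, 2]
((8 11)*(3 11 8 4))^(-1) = (3 4 11)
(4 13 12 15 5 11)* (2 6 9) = (2 6 9)(4 13 12 15 5 11) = [0, 1, 6, 3, 13, 11, 9, 7, 8, 2, 10, 4, 15, 12, 14, 5]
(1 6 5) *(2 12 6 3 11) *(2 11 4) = [0, 3, 12, 4, 2, 1, 5, 7, 8, 9, 10, 11, 6] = (1 3 4 2 12 6 5)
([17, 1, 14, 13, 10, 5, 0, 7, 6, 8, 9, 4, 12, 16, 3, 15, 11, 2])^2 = (0 2 3 16 4 9 6 17 14 13 11 10 8)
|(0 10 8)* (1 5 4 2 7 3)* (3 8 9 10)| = 8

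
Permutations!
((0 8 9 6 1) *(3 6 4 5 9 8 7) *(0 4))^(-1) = (0 9 5 4 1 6 3 7) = ((0 7 3 6 1 4 5 9))^(-1)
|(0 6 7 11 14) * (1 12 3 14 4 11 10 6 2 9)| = |(0 2 9 1 12 3 14)(4 11)(6 7 10)| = 42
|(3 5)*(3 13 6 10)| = |(3 5 13 6 10)| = 5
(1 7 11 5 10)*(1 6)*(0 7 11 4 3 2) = (0 7 4 3 2)(1 11 5 10 6) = [7, 11, 0, 2, 3, 10, 1, 4, 8, 9, 6, 5]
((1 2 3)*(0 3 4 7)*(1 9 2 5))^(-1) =((0 3 9 2 4 7)(1 5))^(-1) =(0 7 4 2 9 3)(1 5)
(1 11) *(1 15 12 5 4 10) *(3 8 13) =[0, 11, 2, 8, 10, 4, 6, 7, 13, 9, 1, 15, 5, 3, 14, 12] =(1 11 15 12 5 4 10)(3 8 13)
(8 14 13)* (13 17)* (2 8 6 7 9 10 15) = (2 8 14 17 13 6 7 9 10 15) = [0, 1, 8, 3, 4, 5, 7, 9, 14, 10, 15, 11, 12, 6, 17, 2, 16, 13]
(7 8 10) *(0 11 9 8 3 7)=[11, 1, 2, 7, 4, 5, 6, 3, 10, 8, 0, 9]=(0 11 9 8 10)(3 7)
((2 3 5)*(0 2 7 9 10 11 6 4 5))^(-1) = (0 3 2)(4 6 11 10 9 7 5)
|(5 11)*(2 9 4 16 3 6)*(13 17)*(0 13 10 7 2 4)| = 28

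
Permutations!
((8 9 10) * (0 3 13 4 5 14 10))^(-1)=((0 3 13 4 5 14 10 8 9))^(-1)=(0 9 8 10 14 5 4 13 3)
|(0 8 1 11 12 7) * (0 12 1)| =2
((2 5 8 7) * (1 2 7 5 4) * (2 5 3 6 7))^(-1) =((1 5 8 3 6 7 2 4))^(-1) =(1 4 2 7 6 3 8 5)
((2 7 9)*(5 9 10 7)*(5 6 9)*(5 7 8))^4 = (10)(2 6 9)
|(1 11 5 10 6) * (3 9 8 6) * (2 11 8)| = |(1 8 6)(2 11 5 10 3 9)| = 6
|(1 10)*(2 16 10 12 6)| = |(1 12 6 2 16 10)| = 6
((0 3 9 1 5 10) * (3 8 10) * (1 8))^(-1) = (0 10 8 9 3 5 1)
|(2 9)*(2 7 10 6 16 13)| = 7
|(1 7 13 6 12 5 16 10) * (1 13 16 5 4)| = 8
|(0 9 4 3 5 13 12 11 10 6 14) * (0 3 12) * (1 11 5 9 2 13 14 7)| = |(0 2 13)(1 11 10 6 7)(3 9 4 12 5 14)| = 30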